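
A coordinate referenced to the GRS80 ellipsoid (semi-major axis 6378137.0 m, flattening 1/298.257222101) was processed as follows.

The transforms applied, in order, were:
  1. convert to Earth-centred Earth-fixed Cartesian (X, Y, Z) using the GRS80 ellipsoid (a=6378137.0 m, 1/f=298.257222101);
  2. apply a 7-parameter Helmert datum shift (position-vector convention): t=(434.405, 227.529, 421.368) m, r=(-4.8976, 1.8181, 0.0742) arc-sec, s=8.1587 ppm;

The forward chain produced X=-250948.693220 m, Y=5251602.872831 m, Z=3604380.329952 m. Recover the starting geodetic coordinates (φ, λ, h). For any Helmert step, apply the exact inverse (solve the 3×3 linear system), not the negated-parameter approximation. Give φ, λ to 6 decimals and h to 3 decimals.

start: X=-250948.6932, Y=5251602.8728, Z=3604380.3300 m
→ Helmert⁻¹: X=-251410.9258, Y=5251247.0148, Z=3604052.0294
→ geod (Bowring, a=6378137.000): φ=34.61173200°, λ=92.74102400°, h=2732.5790 m

φ=34.611732°, λ=92.741024°, h=2732.579 m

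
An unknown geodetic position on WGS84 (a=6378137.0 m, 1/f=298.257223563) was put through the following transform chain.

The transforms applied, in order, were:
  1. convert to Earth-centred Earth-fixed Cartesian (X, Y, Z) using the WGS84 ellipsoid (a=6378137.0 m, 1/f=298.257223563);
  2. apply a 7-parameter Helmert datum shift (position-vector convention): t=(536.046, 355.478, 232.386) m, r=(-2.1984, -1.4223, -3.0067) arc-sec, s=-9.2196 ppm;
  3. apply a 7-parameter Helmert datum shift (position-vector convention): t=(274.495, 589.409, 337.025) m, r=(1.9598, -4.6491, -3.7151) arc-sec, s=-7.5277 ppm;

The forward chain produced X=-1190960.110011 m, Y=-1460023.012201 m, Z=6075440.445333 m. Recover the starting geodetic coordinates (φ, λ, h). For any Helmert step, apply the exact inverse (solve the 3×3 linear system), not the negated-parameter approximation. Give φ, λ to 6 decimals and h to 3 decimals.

start: X=-1190960.1100, Y=-1460023.0122, Z=6075440.4453 m
→ Helmert⁻¹: X=-1191080.3337, Y=-1460587.1466, Z=6075189.8761
→ Helmert⁻¹: X=-1191564.1784, Y=-1461038.2116, Z=6075006.1438
→ geod (Bowring, a=6378137.000): φ=72.86731400°, λ=-129.19930500°, h=2207.5700 m

φ=72.867314°, λ=-129.199305°, h=2207.570 m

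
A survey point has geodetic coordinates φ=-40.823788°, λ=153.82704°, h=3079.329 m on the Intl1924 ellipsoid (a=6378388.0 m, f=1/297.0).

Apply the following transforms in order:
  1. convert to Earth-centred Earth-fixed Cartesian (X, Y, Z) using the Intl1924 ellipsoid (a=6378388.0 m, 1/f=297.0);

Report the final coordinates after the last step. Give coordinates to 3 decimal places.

start: φ=-40.823788°, λ=153.827040°, h=3079.329 m
→ ECEF (a=6378388.000, f=1/297.0): X=-4340109.3653, Y=2133054.9644, Z=-4149718.0739

X=-4340109.365 m, Y=2133054.964 m, Z=-4149718.074 m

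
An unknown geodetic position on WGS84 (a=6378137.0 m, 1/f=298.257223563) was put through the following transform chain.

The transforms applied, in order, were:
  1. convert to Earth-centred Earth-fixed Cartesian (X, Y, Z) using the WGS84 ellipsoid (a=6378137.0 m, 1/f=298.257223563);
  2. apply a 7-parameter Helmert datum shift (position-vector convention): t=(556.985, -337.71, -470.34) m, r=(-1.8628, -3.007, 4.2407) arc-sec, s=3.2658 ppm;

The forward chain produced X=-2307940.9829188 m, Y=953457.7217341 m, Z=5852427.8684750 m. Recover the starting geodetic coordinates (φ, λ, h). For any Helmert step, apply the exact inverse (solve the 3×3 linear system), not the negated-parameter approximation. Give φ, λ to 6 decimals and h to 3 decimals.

start: X=-2307940.9829, Y=953457.7217, Z=5852427.8685 m
→ Helmert⁻¹: X=-2308385.4936, Y=953786.9177, Z=5852921.3603
→ geod (Bowring, a=6378137.000): φ=67.02870000°, λ=157.55039100°, h=3538.7720 m

φ=67.028700°, λ=157.550391°, h=3538.772 m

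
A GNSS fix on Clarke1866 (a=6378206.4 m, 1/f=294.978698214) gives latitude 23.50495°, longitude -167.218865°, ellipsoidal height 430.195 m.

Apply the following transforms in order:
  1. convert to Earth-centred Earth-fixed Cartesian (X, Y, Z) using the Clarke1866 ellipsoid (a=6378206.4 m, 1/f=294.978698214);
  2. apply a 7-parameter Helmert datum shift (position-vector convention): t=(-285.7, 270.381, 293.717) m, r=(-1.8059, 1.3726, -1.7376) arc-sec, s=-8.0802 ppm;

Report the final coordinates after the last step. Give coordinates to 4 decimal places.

start: φ=23.504950°, λ=-167.218865°, h=430.195 m
→ ECEF (a=6378206.400, f=1/294.978698214): X=-5707511.9843, Y=-1294738.8201, Z=2528123.8141
→ Helmert 7p (PV): X=-5707745.6500, Y=-1294387.7628, Z=2528446.4197

X=-5707745.6500 m, Y=-1294387.7628 m, Z=2528446.4197 m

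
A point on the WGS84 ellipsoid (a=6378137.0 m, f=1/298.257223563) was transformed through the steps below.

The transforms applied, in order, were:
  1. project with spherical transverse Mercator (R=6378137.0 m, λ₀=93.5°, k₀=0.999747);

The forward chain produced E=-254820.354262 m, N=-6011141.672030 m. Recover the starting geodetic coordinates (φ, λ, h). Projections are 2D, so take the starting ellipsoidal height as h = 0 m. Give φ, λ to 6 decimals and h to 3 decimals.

φ=-53.949760°, λ=89.608354°, h=0.000 m

start: E=-254820.3543, N=-6011141.6720 m
→ tm⁻¹: φ=-53.94976000°, λ=89.60835400°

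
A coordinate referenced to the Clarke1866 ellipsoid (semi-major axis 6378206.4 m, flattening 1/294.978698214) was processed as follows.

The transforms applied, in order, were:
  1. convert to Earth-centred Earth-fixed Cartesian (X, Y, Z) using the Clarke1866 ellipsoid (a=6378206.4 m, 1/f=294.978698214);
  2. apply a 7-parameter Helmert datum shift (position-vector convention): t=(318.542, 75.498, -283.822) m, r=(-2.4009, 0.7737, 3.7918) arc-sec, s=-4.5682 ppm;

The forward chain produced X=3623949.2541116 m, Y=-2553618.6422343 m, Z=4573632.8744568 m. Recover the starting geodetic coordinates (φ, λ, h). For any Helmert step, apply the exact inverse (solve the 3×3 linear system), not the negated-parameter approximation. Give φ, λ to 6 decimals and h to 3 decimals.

φ=46.090090°, λ=-35.175381°, h=2675.064 m

start: X=3623949.2541, Y=-2553618.6422, Z=4573632.8745 m
→ Helmert⁻¹: X=3623583.1615, Y=-2553825.6590, Z=4573921.4569
→ geod (Bowring, a=6378206.400): φ=46.09009000°, λ=-35.17538100°, h=2675.0640 m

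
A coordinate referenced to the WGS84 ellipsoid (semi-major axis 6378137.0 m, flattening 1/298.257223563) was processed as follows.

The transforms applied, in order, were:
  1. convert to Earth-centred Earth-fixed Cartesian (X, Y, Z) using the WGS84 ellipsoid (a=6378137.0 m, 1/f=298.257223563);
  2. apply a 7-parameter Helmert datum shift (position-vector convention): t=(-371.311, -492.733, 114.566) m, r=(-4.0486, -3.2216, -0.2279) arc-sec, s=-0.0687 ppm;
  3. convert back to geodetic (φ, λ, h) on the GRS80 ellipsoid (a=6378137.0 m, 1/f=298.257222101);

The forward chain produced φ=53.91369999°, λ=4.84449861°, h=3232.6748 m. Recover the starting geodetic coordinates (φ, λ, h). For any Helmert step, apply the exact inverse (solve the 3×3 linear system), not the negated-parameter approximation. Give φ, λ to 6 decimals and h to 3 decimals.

φ=53.909312°, λ=4.849922°, h=3382.704 m

start: φ=53.913700°, λ=4.844499°, h=3232.675 m
→ ECEF (a=6378137.000, f=1/298.257222101): X=3753428.9968, Y=318120.0767, Z=5133704.4023
→ Helmert⁻¹: X=3753880.3932, Y=318516.2173, Z=5133537.8099
→ geod (Bowring, a=6378137.000): φ=53.90931200°, λ=4.84992200°, h=3382.7040 m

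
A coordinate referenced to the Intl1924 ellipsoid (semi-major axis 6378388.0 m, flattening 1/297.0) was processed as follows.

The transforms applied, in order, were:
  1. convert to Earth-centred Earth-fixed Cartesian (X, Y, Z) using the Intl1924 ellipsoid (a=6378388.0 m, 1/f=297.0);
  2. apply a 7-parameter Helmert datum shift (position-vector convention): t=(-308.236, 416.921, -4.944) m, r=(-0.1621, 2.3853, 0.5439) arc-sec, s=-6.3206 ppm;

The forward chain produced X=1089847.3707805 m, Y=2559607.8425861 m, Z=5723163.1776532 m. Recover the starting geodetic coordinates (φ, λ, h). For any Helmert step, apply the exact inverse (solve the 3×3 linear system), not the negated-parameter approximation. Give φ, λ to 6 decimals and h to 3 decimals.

φ=64.230116°, λ=66.928194°, h=2416.904 m

start: X=1089847.3708, Y=2559607.8426, Z=5723163.1777 m
→ Helmert⁻¹: X=1090103.0608, Y=2559199.7250, Z=5723218.9132
→ geod (Bowring, a=6378388.000): φ=64.23011600°, λ=66.92819400°, h=2416.9040 m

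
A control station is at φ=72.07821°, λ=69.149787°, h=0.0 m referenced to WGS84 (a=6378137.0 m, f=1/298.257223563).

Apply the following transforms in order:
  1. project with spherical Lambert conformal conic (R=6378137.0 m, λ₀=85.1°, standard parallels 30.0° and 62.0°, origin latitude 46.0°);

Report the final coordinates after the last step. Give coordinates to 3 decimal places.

E=-592734.560 m, N=2959107.598 m

start: φ=72.078210°, λ=69.149787°, h=0.000 m
→ lcc (R=6378137.0, λ₀=85.1°): E=-592734.5600, N=2959107.5980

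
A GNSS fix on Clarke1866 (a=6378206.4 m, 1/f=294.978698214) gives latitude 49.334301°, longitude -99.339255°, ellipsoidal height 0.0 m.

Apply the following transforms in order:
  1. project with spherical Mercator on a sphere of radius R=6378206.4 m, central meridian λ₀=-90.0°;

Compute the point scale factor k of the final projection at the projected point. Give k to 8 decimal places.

1.53457925

start: φ=49.334301°, λ=-99.339255°, h=0.000 m
→ into merc (λ₀=-90.0°): φ=49.33430100°, λ−λ₀=-9.33925500°
scale k = 1.53457925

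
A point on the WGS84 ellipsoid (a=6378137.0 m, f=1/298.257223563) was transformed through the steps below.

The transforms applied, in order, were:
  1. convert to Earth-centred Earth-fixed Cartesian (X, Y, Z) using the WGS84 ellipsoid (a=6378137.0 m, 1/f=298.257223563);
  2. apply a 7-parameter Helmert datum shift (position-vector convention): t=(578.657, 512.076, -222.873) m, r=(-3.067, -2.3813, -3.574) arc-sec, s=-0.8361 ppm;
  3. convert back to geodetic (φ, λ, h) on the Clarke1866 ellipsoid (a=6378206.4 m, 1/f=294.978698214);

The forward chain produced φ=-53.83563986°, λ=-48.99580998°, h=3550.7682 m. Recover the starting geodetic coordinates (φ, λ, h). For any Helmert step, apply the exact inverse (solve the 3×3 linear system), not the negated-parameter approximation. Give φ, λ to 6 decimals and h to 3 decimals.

start: φ=-53.835640°, λ=-48.995810°, h=3550.768 m
→ ECEF (a=6378206.400, f=1/294.978698214): X=2476324.4887, Y=-2848264.7523, Z=-5128633.4733
→ Helmert⁻¹: X=2475738.0534, Y=-2848660.0558, Z=-5128485.8276
→ geod (Bowring, a=6378137.000): φ=-53.83344600°, λ=-49.00646600°, h=3295.1150 m

φ=-53.833446°, λ=-49.006466°, h=3295.115 m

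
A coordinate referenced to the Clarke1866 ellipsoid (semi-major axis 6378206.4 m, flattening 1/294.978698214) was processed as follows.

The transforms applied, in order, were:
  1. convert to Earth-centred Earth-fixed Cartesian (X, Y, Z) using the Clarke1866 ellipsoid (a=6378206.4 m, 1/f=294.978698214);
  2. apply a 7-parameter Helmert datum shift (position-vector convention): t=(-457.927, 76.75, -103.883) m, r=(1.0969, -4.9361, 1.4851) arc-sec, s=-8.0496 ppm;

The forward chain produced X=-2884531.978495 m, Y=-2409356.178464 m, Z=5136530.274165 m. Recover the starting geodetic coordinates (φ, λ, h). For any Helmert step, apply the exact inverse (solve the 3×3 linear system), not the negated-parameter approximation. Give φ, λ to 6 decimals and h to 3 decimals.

start: X=-2884531.9785, Y=-2409356.1785, Z=5136530.2742 m
→ Helmert⁻¹: X=-2883991.6878, Y=-2409404.2421, Z=5136757.3349
→ geod (Bowring, a=6378206.400): φ=53.99633100°, λ=-140.12324200°, h=564.1380 m

φ=53.996331°, λ=-140.123242°, h=564.138 m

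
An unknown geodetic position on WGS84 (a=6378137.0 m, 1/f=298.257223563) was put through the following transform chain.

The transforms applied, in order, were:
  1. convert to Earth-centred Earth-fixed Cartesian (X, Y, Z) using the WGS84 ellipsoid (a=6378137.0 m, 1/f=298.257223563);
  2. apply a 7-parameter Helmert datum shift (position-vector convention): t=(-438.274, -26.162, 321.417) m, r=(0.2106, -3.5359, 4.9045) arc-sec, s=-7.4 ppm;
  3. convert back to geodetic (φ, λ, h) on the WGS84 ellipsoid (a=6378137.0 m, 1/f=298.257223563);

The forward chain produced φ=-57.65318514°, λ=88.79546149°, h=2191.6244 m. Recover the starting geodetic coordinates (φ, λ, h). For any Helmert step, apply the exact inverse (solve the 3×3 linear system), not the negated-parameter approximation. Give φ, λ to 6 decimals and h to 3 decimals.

start: φ=-57.653185°, λ=88.795461°, h=2191.624 m
→ ECEF (a=6378137.000, f=1/298.257223563): X=71934.5116, Y=3421174.7282, Z=-5367021.3953
→ Helmert⁻¹: X=72362.6592, Y=3421219.0064, Z=-5367387.2645
→ geod (Bowring, a=6378137.000): φ=-57.65453800°, λ=88.78831000°, h=2529.2370 m

φ=-57.654538°, λ=88.788310°, h=2529.237 m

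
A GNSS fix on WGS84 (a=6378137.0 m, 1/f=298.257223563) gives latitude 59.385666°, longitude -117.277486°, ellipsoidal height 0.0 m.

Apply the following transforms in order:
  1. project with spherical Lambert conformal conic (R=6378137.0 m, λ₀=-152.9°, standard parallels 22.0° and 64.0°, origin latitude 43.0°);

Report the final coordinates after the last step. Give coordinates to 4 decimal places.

E=1896865.5442 m, N=2139491.6146 m

start: φ=59.385666°, λ=-117.277486°, h=0.000 m
→ lcc (R=6378137.0, λ₀=-152.9°): E=1896865.5442, N=2139491.6146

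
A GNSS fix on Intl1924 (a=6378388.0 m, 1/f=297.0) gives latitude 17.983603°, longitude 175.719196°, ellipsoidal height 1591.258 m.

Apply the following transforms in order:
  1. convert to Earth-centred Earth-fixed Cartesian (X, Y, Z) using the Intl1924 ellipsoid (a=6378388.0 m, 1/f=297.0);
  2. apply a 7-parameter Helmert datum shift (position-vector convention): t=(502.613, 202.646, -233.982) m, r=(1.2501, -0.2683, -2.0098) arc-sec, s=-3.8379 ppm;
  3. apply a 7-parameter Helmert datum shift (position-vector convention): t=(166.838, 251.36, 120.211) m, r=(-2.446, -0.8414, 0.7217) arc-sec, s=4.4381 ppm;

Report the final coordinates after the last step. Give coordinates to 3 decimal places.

X=-6052636.764 m, Y=453613.486 m, Z=1957025.805 m

start: φ=17.983603°, λ=175.719196°, h=1591.258 m
→ ECEF (a=6378388.000, f=1/297.0): X=-6053294.8845, Y=453110.0582, Z=1957173.5970
→ Helmert 7p (PV): X=-6052767.1704, Y=453358.0853, Z=1956926.9758
→ Helmert 7p (PV): X=-6052636.7642, Y=453613.4856, Z=1957025.8050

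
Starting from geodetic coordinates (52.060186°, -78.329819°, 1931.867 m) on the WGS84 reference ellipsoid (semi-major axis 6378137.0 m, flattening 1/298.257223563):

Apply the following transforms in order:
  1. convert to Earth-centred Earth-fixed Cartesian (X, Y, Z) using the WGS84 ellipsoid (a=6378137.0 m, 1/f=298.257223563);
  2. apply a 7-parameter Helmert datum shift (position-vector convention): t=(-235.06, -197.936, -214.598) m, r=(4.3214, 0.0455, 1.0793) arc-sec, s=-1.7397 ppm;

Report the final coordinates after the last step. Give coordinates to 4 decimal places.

start: φ=52.060186°, λ=-78.329819°, h=1931.867 m
→ ECEF (a=6378137.000, f=1/298.257223563): X=795126.9002, Y=-3849610.8790, Z=5008447.0977
→ Helmert 7p (PV): X=794911.7052, Y=-3849902.8878, Z=5008142.9590

X=794911.7052 m, Y=-3849902.8878 m, Z=5008142.9590 m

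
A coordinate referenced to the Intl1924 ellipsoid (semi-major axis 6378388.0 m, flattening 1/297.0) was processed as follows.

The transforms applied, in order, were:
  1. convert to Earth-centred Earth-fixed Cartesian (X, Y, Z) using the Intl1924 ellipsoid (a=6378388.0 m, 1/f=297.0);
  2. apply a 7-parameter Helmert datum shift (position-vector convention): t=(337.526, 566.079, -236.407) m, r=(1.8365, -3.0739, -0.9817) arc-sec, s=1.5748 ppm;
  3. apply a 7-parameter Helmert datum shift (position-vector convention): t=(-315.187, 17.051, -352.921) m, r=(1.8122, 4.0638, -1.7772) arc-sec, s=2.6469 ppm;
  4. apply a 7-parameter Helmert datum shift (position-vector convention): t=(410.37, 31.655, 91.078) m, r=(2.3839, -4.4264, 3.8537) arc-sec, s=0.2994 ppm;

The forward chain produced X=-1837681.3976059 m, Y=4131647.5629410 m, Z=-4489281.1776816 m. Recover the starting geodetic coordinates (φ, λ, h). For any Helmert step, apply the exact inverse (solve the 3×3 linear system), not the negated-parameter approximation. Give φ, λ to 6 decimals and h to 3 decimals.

φ=-44.986136°, λ=113.988039°, h=3555.373 m

start: X=-1837681.3976, Y=4131647.5629, Z=-4489281.1777 m
→ Helmert⁻¹: X=-1838110.3667, Y=4131597.1270, Z=-4489379.2169
→ Helmert⁻¹: X=-1837737.4695, Y=4131513.8658, Z=-4489086.9194
→ Helmert⁻¹: X=-1838158.6575, Y=4130892.5658, Z=-4488852.8297
→ geod (Bowring, a=6378388.000): φ=-44.98613600°, λ=113.98803900°, h=3555.3730 m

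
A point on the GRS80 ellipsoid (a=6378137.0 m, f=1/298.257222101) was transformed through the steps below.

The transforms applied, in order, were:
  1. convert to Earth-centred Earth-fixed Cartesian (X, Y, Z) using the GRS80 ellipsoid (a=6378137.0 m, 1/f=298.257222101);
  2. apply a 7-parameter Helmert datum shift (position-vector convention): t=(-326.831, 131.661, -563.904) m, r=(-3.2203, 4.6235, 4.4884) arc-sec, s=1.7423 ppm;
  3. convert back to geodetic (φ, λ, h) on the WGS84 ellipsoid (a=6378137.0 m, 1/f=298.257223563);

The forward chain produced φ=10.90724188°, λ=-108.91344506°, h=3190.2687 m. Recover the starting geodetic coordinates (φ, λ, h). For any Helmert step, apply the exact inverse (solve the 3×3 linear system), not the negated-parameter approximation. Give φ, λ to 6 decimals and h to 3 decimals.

start: φ=10.907242°, λ=-108.913445°, h=3190.269 m
→ ECEF (a=6378137.000, f=1/298.257223563): X=-2031316.2721, Y=-5928449.3687, Z=1199536.3683
→ Helmert⁻¹: X=-2031141.8074, Y=-5928545.2362, Z=1199960.0934
→ geod (Bowring, a=6378137.000): φ=10.91094300°, λ=-108.91165200°, h=3303.9860 m

φ=10.910943°, λ=-108.911652°, h=3303.986 m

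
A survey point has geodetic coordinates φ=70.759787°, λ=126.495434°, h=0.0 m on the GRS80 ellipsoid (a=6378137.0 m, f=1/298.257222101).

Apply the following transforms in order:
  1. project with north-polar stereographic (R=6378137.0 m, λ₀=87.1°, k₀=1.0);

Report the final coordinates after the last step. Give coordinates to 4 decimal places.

start: φ=70.759787°, λ=126.495434°, h=0.000 m
→ stereo (R=6378137.0, λ₀=87.1°): E=1372260.2653, N=-1670888.4532

E=1372260.2653 m, N=-1670888.4532 m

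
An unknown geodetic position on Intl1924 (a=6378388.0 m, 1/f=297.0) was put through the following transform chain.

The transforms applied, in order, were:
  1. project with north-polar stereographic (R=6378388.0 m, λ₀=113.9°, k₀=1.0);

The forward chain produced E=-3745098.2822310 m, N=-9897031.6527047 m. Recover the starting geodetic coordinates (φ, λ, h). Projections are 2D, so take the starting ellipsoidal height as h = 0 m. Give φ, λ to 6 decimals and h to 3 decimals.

φ=10.647668°, λ=93.173046°, h=0.000 m

start: E=-3745098.2822, N=-9897031.6527 m
→ stereo⁻¹: φ=10.64766800°, λ=93.17304600°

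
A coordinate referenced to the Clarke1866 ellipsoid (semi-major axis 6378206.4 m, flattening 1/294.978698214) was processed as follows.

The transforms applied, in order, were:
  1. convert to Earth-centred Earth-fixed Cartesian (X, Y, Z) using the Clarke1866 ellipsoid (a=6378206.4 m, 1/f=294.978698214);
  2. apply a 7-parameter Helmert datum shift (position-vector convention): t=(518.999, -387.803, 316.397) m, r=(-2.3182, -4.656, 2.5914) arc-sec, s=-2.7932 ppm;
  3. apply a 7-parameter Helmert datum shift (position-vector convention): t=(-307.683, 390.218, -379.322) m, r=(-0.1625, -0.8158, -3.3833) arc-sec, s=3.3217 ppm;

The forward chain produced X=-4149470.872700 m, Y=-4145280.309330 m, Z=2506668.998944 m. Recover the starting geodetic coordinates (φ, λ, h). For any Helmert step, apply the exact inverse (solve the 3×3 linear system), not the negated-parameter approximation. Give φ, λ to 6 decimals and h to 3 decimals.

φ=23.282071°, λ=-135.029501°, h=3775.386 m

start: X=-4149470.8727, Y=-4145280.3093, Z=2506668.9989 m
→ Helmert⁻¹: X=-4149071.4907, Y=-4145726.7878, Z=2507053.1372
→ Helmert⁻¹: X=-4149597.5744, Y=-4145326.6040, Z=2506790.8215
→ geod (Bowring, a=6378206.400): φ=23.28207100°, λ=-135.02950100°, h=3775.3860 m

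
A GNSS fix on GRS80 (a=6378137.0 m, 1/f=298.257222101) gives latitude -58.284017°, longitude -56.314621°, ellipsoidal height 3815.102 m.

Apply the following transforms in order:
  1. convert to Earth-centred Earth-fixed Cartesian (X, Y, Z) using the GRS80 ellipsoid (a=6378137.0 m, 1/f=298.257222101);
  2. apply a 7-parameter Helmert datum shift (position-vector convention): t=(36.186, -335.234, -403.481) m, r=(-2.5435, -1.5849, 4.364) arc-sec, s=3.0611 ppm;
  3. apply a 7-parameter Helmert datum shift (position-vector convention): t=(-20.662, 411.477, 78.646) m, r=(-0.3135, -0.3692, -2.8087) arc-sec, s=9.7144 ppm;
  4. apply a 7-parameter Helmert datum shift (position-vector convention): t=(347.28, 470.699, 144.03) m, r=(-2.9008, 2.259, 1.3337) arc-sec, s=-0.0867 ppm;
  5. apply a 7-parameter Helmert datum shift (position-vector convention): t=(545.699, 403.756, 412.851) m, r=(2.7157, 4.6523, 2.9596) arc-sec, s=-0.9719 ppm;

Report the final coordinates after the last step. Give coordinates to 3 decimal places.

X=1866218.808 m, Y=-2797613.619 m, Z=-5405514.780 m

start: φ=-58.284017°, λ=-56.314621°, h=3815.102 m
→ ECEF (a=6378137.000, f=1/298.257222101): X=1865339.0304, Y=-2798504.6901, Z=-5405679.9244
→ Helmert 7p (PV): X=1865481.6717, Y=-2798875.6839, Z=-5406051.1107
→ Helmert 7p (PV): X=1865450.6957, Y=-2798525.0154, Z=-5406017.3881
→ Helmert 7p (PV): X=1865756.7027, Y=-2798118.0393, Z=-5405853.9627
→ Helmert 7p (PV): X=1866218.8084, Y=-2797613.6190, Z=-5405514.7800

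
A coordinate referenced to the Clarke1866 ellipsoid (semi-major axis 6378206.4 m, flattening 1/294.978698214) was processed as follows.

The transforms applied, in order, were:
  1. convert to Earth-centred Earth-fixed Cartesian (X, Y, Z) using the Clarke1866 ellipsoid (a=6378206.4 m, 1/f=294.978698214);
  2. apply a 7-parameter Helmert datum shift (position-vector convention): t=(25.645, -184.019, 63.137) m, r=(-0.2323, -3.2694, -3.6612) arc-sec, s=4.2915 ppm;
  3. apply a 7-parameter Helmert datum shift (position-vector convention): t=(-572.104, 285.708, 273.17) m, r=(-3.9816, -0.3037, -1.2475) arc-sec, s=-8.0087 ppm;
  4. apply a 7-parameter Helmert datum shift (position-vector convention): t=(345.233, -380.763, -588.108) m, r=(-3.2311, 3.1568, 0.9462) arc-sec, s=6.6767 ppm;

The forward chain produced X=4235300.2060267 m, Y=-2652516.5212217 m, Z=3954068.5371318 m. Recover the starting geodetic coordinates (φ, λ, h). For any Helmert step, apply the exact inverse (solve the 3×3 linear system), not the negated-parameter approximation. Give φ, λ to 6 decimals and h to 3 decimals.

start: X=4235300.2060, Y=-2652516.5212, Z=3954068.5371 m
→ Helmert⁻¹: X=4234854.0069, Y=-2652199.4263, Z=3954653.5078
→ Helmert⁻¹: X=4235481.8965, Y=-2652557.0933, Z=3954354.5680
→ Helmert⁻¹: X=4235547.8294, Y=-2652290.9640, Z=3954204.3386
→ geod (Bowring, a=6378206.400): φ=38.54202300°, λ=-32.05471000°, h=2761.5890 m

φ=38.542023°, λ=-32.054710°, h=2761.589 m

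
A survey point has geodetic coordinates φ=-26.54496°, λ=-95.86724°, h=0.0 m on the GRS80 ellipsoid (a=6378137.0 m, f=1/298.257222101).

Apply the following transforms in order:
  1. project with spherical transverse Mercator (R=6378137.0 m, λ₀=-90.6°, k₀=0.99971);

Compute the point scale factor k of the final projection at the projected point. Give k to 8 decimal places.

start: φ=-26.544960°, λ=-95.867240°, h=0.000 m
→ into tm (λ₀=-90.6°): φ=-26.54496000°, λ−λ₀=-5.26724000°
scale k = 1.00309834

1.00309834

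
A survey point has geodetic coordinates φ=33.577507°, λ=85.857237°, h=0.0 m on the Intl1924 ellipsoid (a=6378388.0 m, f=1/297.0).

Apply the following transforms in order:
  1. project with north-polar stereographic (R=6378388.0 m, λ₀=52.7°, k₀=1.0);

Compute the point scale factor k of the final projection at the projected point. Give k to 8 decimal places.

start: φ=33.577507°, λ=85.857237°, h=0.000 m
→ into stereo (λ₀=52.7°): φ=33.57750700°, λ−λ₀=33.15723700°
scale k = 1.28777650

1.28777650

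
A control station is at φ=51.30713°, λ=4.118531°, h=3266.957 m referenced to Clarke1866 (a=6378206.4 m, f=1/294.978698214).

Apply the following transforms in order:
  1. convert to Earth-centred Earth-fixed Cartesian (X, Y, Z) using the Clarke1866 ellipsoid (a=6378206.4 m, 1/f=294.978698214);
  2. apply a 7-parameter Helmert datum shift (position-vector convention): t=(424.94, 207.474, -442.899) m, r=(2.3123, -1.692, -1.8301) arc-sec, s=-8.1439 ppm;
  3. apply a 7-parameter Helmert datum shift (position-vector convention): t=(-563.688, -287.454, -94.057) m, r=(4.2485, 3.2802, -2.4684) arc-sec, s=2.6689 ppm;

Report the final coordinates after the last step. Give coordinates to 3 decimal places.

start: φ=51.307130°, λ=4.118531°, h=3266.957 m
→ ECEF (a=6378206.400, f=1/294.978698214): X=3987272.3801, Y=287107.4856, Z=4957322.1665
→ Helmert 7p (PV): X=3987626.7307, Y=287221.6715, Z=4956874.8217
→ Helmert 7p (PV): X=3987155.9512, Y=286785.1649, Z=4956736.4953

X=3987155.951 m, Y=286785.165 m, Z=4956736.495 m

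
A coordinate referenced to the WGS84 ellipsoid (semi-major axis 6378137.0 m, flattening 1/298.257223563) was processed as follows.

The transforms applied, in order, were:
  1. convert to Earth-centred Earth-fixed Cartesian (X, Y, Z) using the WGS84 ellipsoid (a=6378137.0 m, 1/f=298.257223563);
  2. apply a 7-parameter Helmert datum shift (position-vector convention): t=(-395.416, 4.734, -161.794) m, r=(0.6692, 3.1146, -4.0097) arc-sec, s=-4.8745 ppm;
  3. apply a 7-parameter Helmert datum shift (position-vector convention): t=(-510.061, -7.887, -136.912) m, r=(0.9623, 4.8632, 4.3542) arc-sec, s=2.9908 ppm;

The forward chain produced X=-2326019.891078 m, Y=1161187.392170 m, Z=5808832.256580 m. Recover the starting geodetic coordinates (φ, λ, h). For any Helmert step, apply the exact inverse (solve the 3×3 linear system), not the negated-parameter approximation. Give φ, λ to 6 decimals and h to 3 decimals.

φ=66.037627°, λ=153.463108°, h=3709.658 m

start: X=-2326019.8911, Y=1161187.3922, Z=5808832.2566 m
→ Helmert⁻¹: X=-2325615.3198, Y=1161268.0000, Z=5808891.5453
→ Helmert⁻¹: X=-2325341.5288, Y=1161242.5697, Z=5809042.7755
→ geod (Bowring, a=6378137.000): φ=66.03762700°, λ=153.46310800°, h=3709.6580 m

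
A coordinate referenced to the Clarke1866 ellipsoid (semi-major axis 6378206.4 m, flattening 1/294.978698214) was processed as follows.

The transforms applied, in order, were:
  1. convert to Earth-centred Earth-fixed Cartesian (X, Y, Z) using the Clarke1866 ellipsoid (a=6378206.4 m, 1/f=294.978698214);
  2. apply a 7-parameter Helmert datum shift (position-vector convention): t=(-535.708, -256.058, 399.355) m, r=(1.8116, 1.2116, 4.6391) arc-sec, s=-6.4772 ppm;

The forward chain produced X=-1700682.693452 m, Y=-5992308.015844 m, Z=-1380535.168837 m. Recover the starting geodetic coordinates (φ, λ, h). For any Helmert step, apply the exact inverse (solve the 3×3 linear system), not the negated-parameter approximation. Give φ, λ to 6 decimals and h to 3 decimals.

φ=-12.582863°, λ=-105.841612°, h=2677.817 m

start: X=-1700682.6935, Y=-5992308.0158, Z=-1380535.1688 m
→ Helmert⁻¹: X=-1700284.6538, Y=-5992064.6570, Z=-1380900.8283
→ geod (Bowring, a=6378206.400): φ=-12.58286300°, λ=-105.84161200°, h=2677.8170 m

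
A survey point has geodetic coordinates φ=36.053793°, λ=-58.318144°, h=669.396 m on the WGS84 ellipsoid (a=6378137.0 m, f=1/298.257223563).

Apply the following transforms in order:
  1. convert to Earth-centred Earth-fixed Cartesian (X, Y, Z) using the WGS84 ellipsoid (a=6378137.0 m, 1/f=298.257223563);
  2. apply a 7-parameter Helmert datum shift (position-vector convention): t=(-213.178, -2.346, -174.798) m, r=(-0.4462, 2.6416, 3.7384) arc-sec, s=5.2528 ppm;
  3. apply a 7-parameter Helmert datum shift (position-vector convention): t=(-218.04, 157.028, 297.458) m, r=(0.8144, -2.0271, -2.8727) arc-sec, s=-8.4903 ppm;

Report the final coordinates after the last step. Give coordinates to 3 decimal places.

X=2711223.895 m, Y=-4393447.978 m, Z=3733507.546 m

start: φ=36.053793°, λ=-58.318144°, h=669.396 m
→ ECEF (a=6378137.000, f=1/298.257223563): X=2711634.3252, Y=-4393621.6034, Z=3733412.8940
→ Helmert 7p (PV): X=2711562.8359, Y=-4393589.8052, Z=3733232.4838
→ Helmert 7p (PV): X=2711223.8953, Y=-4393447.9785, Z=3733507.5464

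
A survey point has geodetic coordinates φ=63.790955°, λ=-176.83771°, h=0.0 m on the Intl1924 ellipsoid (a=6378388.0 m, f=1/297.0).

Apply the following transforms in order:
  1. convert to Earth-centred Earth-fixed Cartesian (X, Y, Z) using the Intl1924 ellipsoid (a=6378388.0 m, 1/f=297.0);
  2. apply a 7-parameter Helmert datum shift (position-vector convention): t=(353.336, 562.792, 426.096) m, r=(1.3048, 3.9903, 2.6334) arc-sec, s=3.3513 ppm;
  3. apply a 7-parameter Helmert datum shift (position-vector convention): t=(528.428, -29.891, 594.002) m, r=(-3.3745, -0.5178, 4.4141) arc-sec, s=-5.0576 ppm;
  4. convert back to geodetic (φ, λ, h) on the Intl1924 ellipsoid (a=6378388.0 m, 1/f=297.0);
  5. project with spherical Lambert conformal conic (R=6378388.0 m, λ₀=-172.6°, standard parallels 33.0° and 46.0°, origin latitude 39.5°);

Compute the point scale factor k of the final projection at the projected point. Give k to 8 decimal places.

start: φ=63.790955°, λ=-176.837710°, h=0.000 m
→ ECEF (a=6378388.000, f=1/297.0): X=-2820350.9604, Y=-155820.1123, Z=5699588.4008
→ Helmert 7p (PV): X=-2819894.8250, Y=-155329.9051, Z=5700087.1735
→ Helmert 7p (PV): X=-2819363.1202, Y=-155326.1033, Z=5700647.8090
→ geod (Bowring, a=6378388.000): φ=63.80330820°, λ=-176.84661315°, h=503.0041 m
→ into lcc (λ₀=-172.6°): φ=63.80330820°, λ−λ₀=-4.24661315°
scale k = 1.10691989

1.10691989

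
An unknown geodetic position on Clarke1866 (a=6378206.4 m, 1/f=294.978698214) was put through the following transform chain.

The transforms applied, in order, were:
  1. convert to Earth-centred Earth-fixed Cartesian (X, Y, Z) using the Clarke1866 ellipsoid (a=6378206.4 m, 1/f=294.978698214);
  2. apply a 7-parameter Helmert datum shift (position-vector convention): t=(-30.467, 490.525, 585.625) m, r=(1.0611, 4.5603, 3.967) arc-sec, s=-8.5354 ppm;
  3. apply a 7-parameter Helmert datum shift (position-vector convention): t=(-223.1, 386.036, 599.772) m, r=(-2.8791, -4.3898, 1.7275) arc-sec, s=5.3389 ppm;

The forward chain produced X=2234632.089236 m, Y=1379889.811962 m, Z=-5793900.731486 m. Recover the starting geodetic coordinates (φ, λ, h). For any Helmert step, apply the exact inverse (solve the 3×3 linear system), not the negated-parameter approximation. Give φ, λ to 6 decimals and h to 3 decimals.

start: X=2234632.0892, Y=1379889.8120, Z=-5793900.7315 m
→ Helmert⁻¹: X=2234731.4911, Y=1379558.5759, Z=-5794497.8715
→ Helmert⁻¹: X=2234935.6781, Y=1379007.0264, Z=-5795090.6423
→ geod (Bowring, a=6378206.400): φ=-65.76751000°, λ=31.67554600°, h=2111.6720 m

φ=-65.767510°, λ=31.675546°, h=2111.672 m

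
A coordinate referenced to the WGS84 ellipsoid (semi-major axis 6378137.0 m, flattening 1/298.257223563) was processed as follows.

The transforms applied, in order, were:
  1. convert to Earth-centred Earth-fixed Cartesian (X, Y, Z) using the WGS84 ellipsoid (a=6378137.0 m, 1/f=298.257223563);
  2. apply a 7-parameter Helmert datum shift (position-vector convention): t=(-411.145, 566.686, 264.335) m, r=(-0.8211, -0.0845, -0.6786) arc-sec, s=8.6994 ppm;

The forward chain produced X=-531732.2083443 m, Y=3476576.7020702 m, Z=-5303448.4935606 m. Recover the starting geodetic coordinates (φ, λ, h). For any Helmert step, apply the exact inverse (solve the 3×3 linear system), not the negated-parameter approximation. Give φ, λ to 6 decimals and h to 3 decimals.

φ=-56.632241°, λ=98.690778°, h=199.809 m

start: X=-531732.2083, Y=3476576.7021, Z=-5303448.4936 m
→ Helmert⁻¹: X=-531330.0498, Y=3475999.1419, Z=-5303652.6349
→ geod (Bowring, a=6378137.000): φ=-56.63224100°, λ=98.69077800°, h=199.8090 m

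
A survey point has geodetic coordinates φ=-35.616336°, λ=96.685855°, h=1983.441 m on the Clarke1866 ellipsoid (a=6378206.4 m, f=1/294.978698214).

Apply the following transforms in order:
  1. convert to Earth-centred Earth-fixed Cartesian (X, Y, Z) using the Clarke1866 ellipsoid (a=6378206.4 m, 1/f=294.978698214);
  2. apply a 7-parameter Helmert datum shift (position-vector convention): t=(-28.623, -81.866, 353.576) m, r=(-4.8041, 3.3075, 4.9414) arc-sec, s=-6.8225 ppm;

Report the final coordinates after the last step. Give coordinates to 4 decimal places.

start: φ=-35.616336°, λ=96.685855°, h=1983.441 m
→ ECEF (a=6378206.400, f=1/294.978698214): X=-604555.8716, Y=5157326.5494, Z=-3694634.2924
→ Helmert 7p (PV): X=-604763.1649, Y=5157108.9637, Z=-3694365.9338

X=-604763.1649 m, Y=5157108.9637 m, Z=-3694365.9338 m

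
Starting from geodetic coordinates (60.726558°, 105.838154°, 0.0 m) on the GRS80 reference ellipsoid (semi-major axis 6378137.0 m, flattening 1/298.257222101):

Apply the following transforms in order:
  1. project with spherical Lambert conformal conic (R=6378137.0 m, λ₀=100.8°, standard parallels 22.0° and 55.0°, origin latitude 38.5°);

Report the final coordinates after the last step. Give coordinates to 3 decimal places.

E=285460.729 m, N=2441722.341 m

start: φ=60.726558°, λ=105.838154°, h=0.000 m
→ lcc (R=6378137.0, λ₀=100.8°): E=285460.7287, N=2441722.3408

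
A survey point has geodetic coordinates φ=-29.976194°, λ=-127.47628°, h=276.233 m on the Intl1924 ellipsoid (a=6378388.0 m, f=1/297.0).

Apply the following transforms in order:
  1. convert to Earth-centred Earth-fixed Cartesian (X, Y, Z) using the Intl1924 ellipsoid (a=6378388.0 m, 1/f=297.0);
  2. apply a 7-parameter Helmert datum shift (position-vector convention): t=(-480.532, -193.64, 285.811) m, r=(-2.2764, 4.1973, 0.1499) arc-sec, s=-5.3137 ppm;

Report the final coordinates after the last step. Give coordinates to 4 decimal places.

start: φ=-29.976194°, λ=-127.476280°, h=276.233 m
→ ECEF (a=6378388.000, f=1/297.0): X=-3364665.8209, Y=-4388678.6161, Z=-3168271.7294
→ Helmert 7p (PV): X=-3365189.7558, Y=-4388886.3470, Z=-3167852.1812

X=-3365189.7558 m, Y=-4388886.3470 m, Z=-3167852.1812 m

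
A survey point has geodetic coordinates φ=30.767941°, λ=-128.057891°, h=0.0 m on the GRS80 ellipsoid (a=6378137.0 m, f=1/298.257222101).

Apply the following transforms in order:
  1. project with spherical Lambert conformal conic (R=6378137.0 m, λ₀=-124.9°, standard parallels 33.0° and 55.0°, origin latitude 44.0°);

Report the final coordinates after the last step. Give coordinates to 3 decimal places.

start: φ=30.767941°, λ=-128.057891°, h=0.000 m
→ lcc (R=6378137.0, λ₀=-124.9°): E=-304356.0998, N=-1453311.9513

E=-304356.100 m, N=-1453311.951 m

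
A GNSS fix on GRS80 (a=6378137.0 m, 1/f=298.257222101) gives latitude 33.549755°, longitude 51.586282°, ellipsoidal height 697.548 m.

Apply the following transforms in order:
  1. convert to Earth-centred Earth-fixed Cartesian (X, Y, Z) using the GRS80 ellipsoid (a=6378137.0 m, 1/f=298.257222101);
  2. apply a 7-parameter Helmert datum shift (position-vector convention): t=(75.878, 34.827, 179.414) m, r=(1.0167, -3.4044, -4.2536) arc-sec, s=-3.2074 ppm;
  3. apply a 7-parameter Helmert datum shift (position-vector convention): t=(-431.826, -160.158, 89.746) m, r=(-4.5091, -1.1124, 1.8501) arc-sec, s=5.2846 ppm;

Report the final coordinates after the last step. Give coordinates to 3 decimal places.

X=3306123.092 m, Y=4169618.111 m, Z=3505598.536 m

start: φ=33.549755°, λ=51.586282°, h=697.548 m
→ ECEF (a=6378137.000, f=1/298.257222101): X=3306500.3448, Y=4169713.9525, Z=3505320.2861
→ Helmert 7p (PV): X=3306593.7501, Y=4169649.9410, Z=3505563.5836
→ Helmert 7p (PV): X=3306123.0923, Y=4169618.1113, Z=3505598.5358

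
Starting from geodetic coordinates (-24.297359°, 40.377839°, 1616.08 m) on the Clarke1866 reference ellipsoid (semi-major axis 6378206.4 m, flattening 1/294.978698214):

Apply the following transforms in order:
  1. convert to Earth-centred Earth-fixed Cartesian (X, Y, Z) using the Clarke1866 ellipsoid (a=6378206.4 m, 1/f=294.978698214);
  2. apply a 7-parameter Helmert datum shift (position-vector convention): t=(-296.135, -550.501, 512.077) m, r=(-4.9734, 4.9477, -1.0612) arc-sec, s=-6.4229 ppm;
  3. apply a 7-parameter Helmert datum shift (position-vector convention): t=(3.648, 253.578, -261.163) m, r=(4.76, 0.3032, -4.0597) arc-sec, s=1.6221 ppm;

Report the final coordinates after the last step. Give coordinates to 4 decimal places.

X=4431836.4067 m, Y=3768649.6384 m, Z=-2608704.7116 m

start: φ=-24.297359°, λ=40.377839°, h=1616.080 m
→ ECEF (a=6378206.400, f=1/294.978698214): X=4432123.0237, Y=3769077.3916, Z=-2608851.4090
→ Helmert 7p (PV): X=4431755.2343, Y=3768416.9763, Z=-2608519.7672
→ Helmert 7p (PV): X=4431836.4067, Y=3768649.6384, Z=-2608704.7116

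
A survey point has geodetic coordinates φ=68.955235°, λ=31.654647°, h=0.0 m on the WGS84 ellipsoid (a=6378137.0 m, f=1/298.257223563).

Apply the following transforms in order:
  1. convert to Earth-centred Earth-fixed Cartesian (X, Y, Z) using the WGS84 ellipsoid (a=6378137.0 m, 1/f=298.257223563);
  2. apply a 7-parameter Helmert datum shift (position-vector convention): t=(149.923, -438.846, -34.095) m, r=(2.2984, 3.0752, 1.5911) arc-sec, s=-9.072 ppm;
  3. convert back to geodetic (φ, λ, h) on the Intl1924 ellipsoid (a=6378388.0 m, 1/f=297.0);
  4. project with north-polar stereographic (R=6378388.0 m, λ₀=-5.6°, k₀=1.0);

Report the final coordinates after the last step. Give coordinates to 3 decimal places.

E=1433882.645 m, N=-1886249.329 m

start: φ=68.955235°, λ=31.654647°, h=0.000 m
→ ECEF (a=6378137.000, f=1/298.257223563): X=1955334.7395, Y=1205502.2428, Z=5930181.5947
→ Helmert 7p (PV): X=1955546.0369, Y=1205001.4644, Z=5930077.9820
→ geod (Bowring, a=6378388.000): φ=68.95614530°, λ=31.64124808°, h=-297.9122 m
→ stereo (R=6378388.0, λ₀=-5.6°): E=1433882.6448, N=-1886249.3290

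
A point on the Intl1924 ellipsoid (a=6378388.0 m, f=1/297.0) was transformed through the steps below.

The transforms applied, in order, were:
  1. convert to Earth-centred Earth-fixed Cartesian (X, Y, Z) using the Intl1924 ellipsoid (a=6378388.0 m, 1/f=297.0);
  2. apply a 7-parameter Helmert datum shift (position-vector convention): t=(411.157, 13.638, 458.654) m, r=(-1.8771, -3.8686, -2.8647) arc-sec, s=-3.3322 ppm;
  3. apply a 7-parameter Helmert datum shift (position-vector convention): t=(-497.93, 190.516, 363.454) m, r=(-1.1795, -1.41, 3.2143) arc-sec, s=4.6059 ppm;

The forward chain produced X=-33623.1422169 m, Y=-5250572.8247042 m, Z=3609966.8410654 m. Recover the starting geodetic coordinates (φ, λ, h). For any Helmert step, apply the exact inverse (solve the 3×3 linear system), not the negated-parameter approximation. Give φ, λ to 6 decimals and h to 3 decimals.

start: X=-33623.1422, Y=-5250572.8247, Z=3609966.8411 m
→ Helmert⁻¹: X=-33182.2097, Y=-5250759.2800, Z=3609556.9627
→ Helmert⁻¹: X=-33452.8630, Y=-5250823.7234, Z=3609063.1776
→ geod (Bowring, a=6378388.000): φ=34.68209500°, λ=-90.36502500°, h=151.1340 m

φ=34.682095°, λ=-90.365025°, h=151.134 m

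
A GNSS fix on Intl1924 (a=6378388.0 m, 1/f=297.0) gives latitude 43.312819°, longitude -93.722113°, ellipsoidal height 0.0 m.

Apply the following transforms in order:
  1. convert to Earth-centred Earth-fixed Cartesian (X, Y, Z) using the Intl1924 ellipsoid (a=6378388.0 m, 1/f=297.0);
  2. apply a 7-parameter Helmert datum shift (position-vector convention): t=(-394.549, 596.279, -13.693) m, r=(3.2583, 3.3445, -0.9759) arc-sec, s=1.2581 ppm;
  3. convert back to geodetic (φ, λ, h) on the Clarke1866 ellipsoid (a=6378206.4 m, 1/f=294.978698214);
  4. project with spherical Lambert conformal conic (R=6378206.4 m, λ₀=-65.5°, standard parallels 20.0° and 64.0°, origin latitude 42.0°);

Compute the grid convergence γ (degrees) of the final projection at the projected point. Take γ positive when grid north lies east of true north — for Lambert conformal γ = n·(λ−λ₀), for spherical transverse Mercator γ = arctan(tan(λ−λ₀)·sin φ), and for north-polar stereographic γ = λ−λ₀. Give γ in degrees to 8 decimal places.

-19.39790918

start: φ=43.312819°, λ=-93.722113°, h=0.000 m
→ ECEF (a=6378388.000, f=1/297.0): X=-301762.0243, Y=-4638591.4500, Z=4352929.9599
→ Helmert 7p (PV): X=-302108.3185, Y=-4638068.3410, Z=4352853.3618
→ geod (Bowring, a=6378206.400): φ=43.31671821°, λ=-93.72679147°, h=-165.5465 m
→ into lcc (λ₀=-65.5°): φ=43.31671821°, λ−λ₀=-28.22679147°
convergence γ = -19.39790918°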